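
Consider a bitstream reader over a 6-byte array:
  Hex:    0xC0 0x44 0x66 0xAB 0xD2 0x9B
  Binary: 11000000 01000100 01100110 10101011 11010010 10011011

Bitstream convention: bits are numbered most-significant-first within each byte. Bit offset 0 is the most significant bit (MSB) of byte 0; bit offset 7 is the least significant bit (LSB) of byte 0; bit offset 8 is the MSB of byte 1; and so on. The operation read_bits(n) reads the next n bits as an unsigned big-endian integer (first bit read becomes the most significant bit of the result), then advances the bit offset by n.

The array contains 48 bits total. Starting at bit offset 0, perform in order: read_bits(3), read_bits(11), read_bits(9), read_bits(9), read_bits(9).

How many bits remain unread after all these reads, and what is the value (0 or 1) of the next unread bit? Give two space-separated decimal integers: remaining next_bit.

Answer: 7 0

Derivation:
Read 1: bits[0:3] width=3 -> value=6 (bin 110); offset now 3 = byte 0 bit 3; 45 bits remain
Read 2: bits[3:14] width=11 -> value=17 (bin 00000010001); offset now 14 = byte 1 bit 6; 34 bits remain
Read 3: bits[14:23] width=9 -> value=51 (bin 000110011); offset now 23 = byte 2 bit 7; 25 bits remain
Read 4: bits[23:32] width=9 -> value=171 (bin 010101011); offset now 32 = byte 4 bit 0; 16 bits remain
Read 5: bits[32:41] width=9 -> value=421 (bin 110100101); offset now 41 = byte 5 bit 1; 7 bits remain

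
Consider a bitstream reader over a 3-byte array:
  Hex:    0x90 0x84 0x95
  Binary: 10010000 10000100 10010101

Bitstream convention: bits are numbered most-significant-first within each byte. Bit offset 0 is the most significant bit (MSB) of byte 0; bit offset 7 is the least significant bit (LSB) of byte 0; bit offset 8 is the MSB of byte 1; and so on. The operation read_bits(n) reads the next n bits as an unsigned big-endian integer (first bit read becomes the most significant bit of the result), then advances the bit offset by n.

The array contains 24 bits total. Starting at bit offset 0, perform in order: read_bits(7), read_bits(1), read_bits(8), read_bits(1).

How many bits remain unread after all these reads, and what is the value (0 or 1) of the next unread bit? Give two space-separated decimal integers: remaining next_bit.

Answer: 7 0

Derivation:
Read 1: bits[0:7] width=7 -> value=72 (bin 1001000); offset now 7 = byte 0 bit 7; 17 bits remain
Read 2: bits[7:8] width=1 -> value=0 (bin 0); offset now 8 = byte 1 bit 0; 16 bits remain
Read 3: bits[8:16] width=8 -> value=132 (bin 10000100); offset now 16 = byte 2 bit 0; 8 bits remain
Read 4: bits[16:17] width=1 -> value=1 (bin 1); offset now 17 = byte 2 bit 1; 7 bits remain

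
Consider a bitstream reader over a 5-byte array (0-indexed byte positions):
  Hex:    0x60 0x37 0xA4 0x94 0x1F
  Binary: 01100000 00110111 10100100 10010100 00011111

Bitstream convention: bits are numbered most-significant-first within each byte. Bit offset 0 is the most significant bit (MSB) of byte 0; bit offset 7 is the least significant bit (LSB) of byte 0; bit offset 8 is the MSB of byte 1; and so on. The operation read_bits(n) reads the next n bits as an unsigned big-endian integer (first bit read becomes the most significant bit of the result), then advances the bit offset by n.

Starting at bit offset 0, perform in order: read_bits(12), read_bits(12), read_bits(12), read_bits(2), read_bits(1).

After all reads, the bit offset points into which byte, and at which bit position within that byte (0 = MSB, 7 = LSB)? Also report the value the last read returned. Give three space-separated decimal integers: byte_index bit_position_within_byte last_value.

Read 1: bits[0:12] width=12 -> value=1539 (bin 011000000011); offset now 12 = byte 1 bit 4; 28 bits remain
Read 2: bits[12:24] width=12 -> value=1956 (bin 011110100100); offset now 24 = byte 3 bit 0; 16 bits remain
Read 3: bits[24:36] width=12 -> value=2369 (bin 100101000001); offset now 36 = byte 4 bit 4; 4 bits remain
Read 4: bits[36:38] width=2 -> value=3 (bin 11); offset now 38 = byte 4 bit 6; 2 bits remain
Read 5: bits[38:39] width=1 -> value=1 (bin 1); offset now 39 = byte 4 bit 7; 1 bits remain

Answer: 4 7 1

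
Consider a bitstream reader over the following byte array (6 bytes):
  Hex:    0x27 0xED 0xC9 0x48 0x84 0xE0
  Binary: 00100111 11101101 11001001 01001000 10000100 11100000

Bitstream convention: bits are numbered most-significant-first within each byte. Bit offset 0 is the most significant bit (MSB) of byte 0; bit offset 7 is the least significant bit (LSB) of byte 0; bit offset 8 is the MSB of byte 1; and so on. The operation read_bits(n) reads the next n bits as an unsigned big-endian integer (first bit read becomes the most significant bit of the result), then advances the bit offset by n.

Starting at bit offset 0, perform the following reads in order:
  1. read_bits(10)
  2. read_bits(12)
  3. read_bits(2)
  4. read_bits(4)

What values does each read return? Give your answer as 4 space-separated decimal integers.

Answer: 159 2930 1 4

Derivation:
Read 1: bits[0:10] width=10 -> value=159 (bin 0010011111); offset now 10 = byte 1 bit 2; 38 bits remain
Read 2: bits[10:22] width=12 -> value=2930 (bin 101101110010); offset now 22 = byte 2 bit 6; 26 bits remain
Read 3: bits[22:24] width=2 -> value=1 (bin 01); offset now 24 = byte 3 bit 0; 24 bits remain
Read 4: bits[24:28] width=4 -> value=4 (bin 0100); offset now 28 = byte 3 bit 4; 20 bits remain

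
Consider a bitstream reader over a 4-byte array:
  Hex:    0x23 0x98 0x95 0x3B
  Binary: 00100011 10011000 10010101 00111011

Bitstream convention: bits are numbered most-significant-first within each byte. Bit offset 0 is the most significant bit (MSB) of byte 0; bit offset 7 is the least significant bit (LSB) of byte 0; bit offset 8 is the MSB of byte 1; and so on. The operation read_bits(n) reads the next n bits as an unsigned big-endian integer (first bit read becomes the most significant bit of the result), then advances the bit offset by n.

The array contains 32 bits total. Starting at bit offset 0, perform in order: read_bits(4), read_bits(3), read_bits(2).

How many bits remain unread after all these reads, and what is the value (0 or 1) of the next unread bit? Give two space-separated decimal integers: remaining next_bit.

Read 1: bits[0:4] width=4 -> value=2 (bin 0010); offset now 4 = byte 0 bit 4; 28 bits remain
Read 2: bits[4:7] width=3 -> value=1 (bin 001); offset now 7 = byte 0 bit 7; 25 bits remain
Read 3: bits[7:9] width=2 -> value=3 (bin 11); offset now 9 = byte 1 bit 1; 23 bits remain

Answer: 23 0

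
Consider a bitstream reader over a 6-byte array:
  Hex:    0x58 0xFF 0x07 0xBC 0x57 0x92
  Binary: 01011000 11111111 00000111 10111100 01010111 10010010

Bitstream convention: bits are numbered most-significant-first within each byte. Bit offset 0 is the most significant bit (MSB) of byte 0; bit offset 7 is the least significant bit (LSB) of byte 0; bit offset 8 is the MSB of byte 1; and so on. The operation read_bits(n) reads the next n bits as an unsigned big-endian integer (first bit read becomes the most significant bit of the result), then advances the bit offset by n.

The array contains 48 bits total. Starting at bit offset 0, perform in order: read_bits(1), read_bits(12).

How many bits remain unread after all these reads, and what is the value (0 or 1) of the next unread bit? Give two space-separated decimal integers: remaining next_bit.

Read 1: bits[0:1] width=1 -> value=0 (bin 0); offset now 1 = byte 0 bit 1; 47 bits remain
Read 2: bits[1:13] width=12 -> value=2847 (bin 101100011111); offset now 13 = byte 1 bit 5; 35 bits remain

Answer: 35 1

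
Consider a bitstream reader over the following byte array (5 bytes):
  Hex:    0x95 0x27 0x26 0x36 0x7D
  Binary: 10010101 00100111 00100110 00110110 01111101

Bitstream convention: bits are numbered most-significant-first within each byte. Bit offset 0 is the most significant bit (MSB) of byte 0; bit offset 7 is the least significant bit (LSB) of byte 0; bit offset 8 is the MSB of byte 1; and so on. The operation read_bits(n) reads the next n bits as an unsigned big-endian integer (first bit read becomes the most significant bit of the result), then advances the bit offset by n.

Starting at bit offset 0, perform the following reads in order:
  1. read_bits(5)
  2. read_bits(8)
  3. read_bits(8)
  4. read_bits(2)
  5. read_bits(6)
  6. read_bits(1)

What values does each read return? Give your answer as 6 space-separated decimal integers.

Answer: 18 164 228 3 6 1

Derivation:
Read 1: bits[0:5] width=5 -> value=18 (bin 10010); offset now 5 = byte 0 bit 5; 35 bits remain
Read 2: bits[5:13] width=8 -> value=164 (bin 10100100); offset now 13 = byte 1 bit 5; 27 bits remain
Read 3: bits[13:21] width=8 -> value=228 (bin 11100100); offset now 21 = byte 2 bit 5; 19 bits remain
Read 4: bits[21:23] width=2 -> value=3 (bin 11); offset now 23 = byte 2 bit 7; 17 bits remain
Read 5: bits[23:29] width=6 -> value=6 (bin 000110); offset now 29 = byte 3 bit 5; 11 bits remain
Read 6: bits[29:30] width=1 -> value=1 (bin 1); offset now 30 = byte 3 bit 6; 10 bits remain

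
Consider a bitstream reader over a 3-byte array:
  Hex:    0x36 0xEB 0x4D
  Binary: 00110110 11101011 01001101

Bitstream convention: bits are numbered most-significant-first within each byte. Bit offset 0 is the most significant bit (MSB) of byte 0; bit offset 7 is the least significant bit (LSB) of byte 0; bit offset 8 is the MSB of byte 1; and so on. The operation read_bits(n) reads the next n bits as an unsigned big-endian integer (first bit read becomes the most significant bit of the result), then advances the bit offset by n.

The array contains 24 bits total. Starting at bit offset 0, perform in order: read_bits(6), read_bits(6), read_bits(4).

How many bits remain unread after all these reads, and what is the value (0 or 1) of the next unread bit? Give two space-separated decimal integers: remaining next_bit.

Answer: 8 0

Derivation:
Read 1: bits[0:6] width=6 -> value=13 (bin 001101); offset now 6 = byte 0 bit 6; 18 bits remain
Read 2: bits[6:12] width=6 -> value=46 (bin 101110); offset now 12 = byte 1 bit 4; 12 bits remain
Read 3: bits[12:16] width=4 -> value=11 (bin 1011); offset now 16 = byte 2 bit 0; 8 bits remain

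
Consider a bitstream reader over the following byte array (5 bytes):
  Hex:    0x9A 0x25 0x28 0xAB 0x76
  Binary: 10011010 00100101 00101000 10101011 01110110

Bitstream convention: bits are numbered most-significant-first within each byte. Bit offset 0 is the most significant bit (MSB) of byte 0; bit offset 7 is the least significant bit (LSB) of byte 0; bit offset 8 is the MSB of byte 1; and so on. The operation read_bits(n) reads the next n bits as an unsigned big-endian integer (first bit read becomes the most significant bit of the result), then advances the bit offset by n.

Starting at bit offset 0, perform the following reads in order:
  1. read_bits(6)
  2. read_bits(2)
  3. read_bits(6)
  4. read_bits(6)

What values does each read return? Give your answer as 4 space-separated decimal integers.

Read 1: bits[0:6] width=6 -> value=38 (bin 100110); offset now 6 = byte 0 bit 6; 34 bits remain
Read 2: bits[6:8] width=2 -> value=2 (bin 10); offset now 8 = byte 1 bit 0; 32 bits remain
Read 3: bits[8:14] width=6 -> value=9 (bin 001001); offset now 14 = byte 1 bit 6; 26 bits remain
Read 4: bits[14:20] width=6 -> value=18 (bin 010010); offset now 20 = byte 2 bit 4; 20 bits remain

Answer: 38 2 9 18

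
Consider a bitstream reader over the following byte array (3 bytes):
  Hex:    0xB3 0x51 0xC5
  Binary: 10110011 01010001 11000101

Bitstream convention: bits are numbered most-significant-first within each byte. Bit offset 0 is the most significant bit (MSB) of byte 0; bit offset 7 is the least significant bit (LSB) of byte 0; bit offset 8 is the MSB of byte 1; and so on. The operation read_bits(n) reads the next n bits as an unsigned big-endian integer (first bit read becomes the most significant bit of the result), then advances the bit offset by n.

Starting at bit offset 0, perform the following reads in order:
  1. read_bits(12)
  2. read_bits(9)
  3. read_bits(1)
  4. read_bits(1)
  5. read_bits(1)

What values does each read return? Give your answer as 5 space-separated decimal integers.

Answer: 2869 56 1 0 1

Derivation:
Read 1: bits[0:12] width=12 -> value=2869 (bin 101100110101); offset now 12 = byte 1 bit 4; 12 bits remain
Read 2: bits[12:21] width=9 -> value=56 (bin 000111000); offset now 21 = byte 2 bit 5; 3 bits remain
Read 3: bits[21:22] width=1 -> value=1 (bin 1); offset now 22 = byte 2 bit 6; 2 bits remain
Read 4: bits[22:23] width=1 -> value=0 (bin 0); offset now 23 = byte 2 bit 7; 1 bits remain
Read 5: bits[23:24] width=1 -> value=1 (bin 1); offset now 24 = byte 3 bit 0; 0 bits remain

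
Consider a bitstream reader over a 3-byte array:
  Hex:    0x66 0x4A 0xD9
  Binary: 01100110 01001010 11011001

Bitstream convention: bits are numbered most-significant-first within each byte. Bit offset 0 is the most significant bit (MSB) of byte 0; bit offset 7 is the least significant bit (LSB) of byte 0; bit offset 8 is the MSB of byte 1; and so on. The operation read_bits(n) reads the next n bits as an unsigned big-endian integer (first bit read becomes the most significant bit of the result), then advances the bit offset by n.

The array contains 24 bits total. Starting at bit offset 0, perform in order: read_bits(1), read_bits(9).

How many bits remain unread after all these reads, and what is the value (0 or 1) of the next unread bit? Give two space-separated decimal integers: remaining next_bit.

Answer: 14 0

Derivation:
Read 1: bits[0:1] width=1 -> value=0 (bin 0); offset now 1 = byte 0 bit 1; 23 bits remain
Read 2: bits[1:10] width=9 -> value=409 (bin 110011001); offset now 10 = byte 1 bit 2; 14 bits remain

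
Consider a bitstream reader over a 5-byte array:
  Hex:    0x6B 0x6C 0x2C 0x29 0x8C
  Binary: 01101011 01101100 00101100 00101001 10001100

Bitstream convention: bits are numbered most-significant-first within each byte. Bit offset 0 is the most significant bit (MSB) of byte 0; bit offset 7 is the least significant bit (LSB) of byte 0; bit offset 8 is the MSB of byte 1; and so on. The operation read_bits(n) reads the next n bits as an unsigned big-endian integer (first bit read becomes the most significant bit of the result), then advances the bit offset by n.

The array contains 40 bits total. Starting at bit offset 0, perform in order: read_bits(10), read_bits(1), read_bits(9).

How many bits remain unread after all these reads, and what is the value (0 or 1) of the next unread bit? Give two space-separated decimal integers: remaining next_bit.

Read 1: bits[0:10] width=10 -> value=429 (bin 0110101101); offset now 10 = byte 1 bit 2; 30 bits remain
Read 2: bits[10:11] width=1 -> value=1 (bin 1); offset now 11 = byte 1 bit 3; 29 bits remain
Read 3: bits[11:20] width=9 -> value=194 (bin 011000010); offset now 20 = byte 2 bit 4; 20 bits remain

Answer: 20 1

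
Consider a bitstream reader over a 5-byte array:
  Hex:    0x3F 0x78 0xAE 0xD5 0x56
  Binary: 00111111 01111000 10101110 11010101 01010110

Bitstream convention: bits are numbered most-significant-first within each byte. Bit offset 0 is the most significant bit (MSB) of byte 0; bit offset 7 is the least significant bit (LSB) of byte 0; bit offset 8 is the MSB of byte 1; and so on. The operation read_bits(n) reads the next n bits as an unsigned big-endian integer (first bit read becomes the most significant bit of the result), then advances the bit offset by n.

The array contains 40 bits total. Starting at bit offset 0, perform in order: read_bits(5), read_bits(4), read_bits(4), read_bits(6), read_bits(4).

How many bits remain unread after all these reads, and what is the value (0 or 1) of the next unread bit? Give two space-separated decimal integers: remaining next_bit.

Read 1: bits[0:5] width=5 -> value=7 (bin 00111); offset now 5 = byte 0 bit 5; 35 bits remain
Read 2: bits[5:9] width=4 -> value=14 (bin 1110); offset now 9 = byte 1 bit 1; 31 bits remain
Read 3: bits[9:13] width=4 -> value=15 (bin 1111); offset now 13 = byte 1 bit 5; 27 bits remain
Read 4: bits[13:19] width=6 -> value=5 (bin 000101); offset now 19 = byte 2 bit 3; 21 bits remain
Read 5: bits[19:23] width=4 -> value=7 (bin 0111); offset now 23 = byte 2 bit 7; 17 bits remain

Answer: 17 0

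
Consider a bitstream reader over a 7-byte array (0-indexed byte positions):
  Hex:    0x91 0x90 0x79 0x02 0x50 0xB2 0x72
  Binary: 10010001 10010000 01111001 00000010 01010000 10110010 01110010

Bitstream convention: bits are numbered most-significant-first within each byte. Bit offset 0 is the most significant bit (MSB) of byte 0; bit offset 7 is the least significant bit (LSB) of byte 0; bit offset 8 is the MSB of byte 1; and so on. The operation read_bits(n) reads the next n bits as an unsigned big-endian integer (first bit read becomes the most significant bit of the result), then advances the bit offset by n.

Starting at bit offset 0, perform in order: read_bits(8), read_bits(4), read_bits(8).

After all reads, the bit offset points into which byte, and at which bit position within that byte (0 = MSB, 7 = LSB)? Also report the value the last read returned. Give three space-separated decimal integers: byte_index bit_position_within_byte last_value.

Answer: 2 4 7

Derivation:
Read 1: bits[0:8] width=8 -> value=145 (bin 10010001); offset now 8 = byte 1 bit 0; 48 bits remain
Read 2: bits[8:12] width=4 -> value=9 (bin 1001); offset now 12 = byte 1 bit 4; 44 bits remain
Read 3: bits[12:20] width=8 -> value=7 (bin 00000111); offset now 20 = byte 2 bit 4; 36 bits remain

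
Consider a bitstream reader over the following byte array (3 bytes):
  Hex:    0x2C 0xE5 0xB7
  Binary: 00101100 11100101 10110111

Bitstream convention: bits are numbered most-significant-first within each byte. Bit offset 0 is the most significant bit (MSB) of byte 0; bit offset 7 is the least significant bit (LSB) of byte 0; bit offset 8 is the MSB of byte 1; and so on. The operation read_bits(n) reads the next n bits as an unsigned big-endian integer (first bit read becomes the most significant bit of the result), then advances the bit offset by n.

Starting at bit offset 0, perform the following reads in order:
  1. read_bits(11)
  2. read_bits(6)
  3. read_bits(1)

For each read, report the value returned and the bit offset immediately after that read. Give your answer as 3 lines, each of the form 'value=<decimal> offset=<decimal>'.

Answer: value=359 offset=11
value=11 offset=17
value=0 offset=18

Derivation:
Read 1: bits[0:11] width=11 -> value=359 (bin 00101100111); offset now 11 = byte 1 bit 3; 13 bits remain
Read 2: bits[11:17] width=6 -> value=11 (bin 001011); offset now 17 = byte 2 bit 1; 7 bits remain
Read 3: bits[17:18] width=1 -> value=0 (bin 0); offset now 18 = byte 2 bit 2; 6 bits remain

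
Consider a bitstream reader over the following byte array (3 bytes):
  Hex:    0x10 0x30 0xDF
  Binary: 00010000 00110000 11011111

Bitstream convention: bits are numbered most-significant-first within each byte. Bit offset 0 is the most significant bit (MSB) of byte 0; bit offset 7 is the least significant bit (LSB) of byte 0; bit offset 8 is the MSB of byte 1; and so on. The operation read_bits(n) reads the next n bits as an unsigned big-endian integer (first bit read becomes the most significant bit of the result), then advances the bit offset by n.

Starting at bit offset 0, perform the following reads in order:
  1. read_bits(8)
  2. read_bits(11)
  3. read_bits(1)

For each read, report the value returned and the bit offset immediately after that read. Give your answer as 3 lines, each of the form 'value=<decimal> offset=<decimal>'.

Answer: value=16 offset=8
value=390 offset=19
value=1 offset=20

Derivation:
Read 1: bits[0:8] width=8 -> value=16 (bin 00010000); offset now 8 = byte 1 bit 0; 16 bits remain
Read 2: bits[8:19] width=11 -> value=390 (bin 00110000110); offset now 19 = byte 2 bit 3; 5 bits remain
Read 3: bits[19:20] width=1 -> value=1 (bin 1); offset now 20 = byte 2 bit 4; 4 bits remain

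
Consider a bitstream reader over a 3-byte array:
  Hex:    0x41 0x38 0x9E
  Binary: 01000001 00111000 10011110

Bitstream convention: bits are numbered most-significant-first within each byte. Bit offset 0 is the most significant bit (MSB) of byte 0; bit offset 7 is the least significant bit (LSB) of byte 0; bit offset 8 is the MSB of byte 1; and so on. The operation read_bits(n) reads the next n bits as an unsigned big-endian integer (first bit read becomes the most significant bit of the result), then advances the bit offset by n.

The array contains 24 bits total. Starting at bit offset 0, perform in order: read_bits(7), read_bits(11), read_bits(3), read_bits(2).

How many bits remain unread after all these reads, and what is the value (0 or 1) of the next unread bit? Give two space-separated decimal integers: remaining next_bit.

Answer: 1 0

Derivation:
Read 1: bits[0:7] width=7 -> value=32 (bin 0100000); offset now 7 = byte 0 bit 7; 17 bits remain
Read 2: bits[7:18] width=11 -> value=1250 (bin 10011100010); offset now 18 = byte 2 bit 2; 6 bits remain
Read 3: bits[18:21] width=3 -> value=3 (bin 011); offset now 21 = byte 2 bit 5; 3 bits remain
Read 4: bits[21:23] width=2 -> value=3 (bin 11); offset now 23 = byte 2 bit 7; 1 bits remain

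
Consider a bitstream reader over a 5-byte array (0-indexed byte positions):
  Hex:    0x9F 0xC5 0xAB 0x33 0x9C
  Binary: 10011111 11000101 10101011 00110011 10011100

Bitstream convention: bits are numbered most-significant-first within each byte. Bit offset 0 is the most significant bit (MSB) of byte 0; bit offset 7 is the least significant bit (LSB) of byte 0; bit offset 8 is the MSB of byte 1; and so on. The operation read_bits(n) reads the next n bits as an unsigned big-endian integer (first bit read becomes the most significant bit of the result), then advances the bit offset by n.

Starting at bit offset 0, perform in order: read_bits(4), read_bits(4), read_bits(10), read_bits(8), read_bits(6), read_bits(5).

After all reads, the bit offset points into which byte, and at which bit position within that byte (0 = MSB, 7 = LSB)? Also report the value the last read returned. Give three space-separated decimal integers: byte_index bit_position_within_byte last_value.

Answer: 4 5 19

Derivation:
Read 1: bits[0:4] width=4 -> value=9 (bin 1001); offset now 4 = byte 0 bit 4; 36 bits remain
Read 2: bits[4:8] width=4 -> value=15 (bin 1111); offset now 8 = byte 1 bit 0; 32 bits remain
Read 3: bits[8:18] width=10 -> value=790 (bin 1100010110); offset now 18 = byte 2 bit 2; 22 bits remain
Read 4: bits[18:26] width=8 -> value=172 (bin 10101100); offset now 26 = byte 3 bit 2; 14 bits remain
Read 5: bits[26:32] width=6 -> value=51 (bin 110011); offset now 32 = byte 4 bit 0; 8 bits remain
Read 6: bits[32:37] width=5 -> value=19 (bin 10011); offset now 37 = byte 4 bit 5; 3 bits remain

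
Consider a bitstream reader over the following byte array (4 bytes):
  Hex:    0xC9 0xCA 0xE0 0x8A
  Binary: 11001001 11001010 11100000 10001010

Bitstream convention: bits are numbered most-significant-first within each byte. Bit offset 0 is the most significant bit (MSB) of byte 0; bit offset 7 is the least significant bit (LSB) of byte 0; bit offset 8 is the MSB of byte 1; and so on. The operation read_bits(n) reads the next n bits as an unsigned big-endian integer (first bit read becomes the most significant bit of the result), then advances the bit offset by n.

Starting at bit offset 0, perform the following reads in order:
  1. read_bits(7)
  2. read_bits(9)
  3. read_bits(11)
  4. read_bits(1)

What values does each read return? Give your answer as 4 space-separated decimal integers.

Read 1: bits[0:7] width=7 -> value=100 (bin 1100100); offset now 7 = byte 0 bit 7; 25 bits remain
Read 2: bits[7:16] width=9 -> value=458 (bin 111001010); offset now 16 = byte 2 bit 0; 16 bits remain
Read 3: bits[16:27] width=11 -> value=1796 (bin 11100000100); offset now 27 = byte 3 bit 3; 5 bits remain
Read 4: bits[27:28] width=1 -> value=0 (bin 0); offset now 28 = byte 3 bit 4; 4 bits remain

Answer: 100 458 1796 0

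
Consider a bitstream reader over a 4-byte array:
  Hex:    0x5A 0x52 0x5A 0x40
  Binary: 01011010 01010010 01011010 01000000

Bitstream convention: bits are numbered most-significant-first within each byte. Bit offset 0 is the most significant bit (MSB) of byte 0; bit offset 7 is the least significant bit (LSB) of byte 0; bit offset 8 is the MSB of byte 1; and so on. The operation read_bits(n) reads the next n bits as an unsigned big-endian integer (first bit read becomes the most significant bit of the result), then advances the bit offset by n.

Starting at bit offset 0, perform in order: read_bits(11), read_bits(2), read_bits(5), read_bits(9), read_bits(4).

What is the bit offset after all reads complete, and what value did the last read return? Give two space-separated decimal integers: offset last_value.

Answer: 31 0

Derivation:
Read 1: bits[0:11] width=11 -> value=722 (bin 01011010010); offset now 11 = byte 1 bit 3; 21 bits remain
Read 2: bits[11:13] width=2 -> value=2 (bin 10); offset now 13 = byte 1 bit 5; 19 bits remain
Read 3: bits[13:18] width=5 -> value=9 (bin 01001); offset now 18 = byte 2 bit 2; 14 bits remain
Read 4: bits[18:27] width=9 -> value=210 (bin 011010010); offset now 27 = byte 3 bit 3; 5 bits remain
Read 5: bits[27:31] width=4 -> value=0 (bin 0000); offset now 31 = byte 3 bit 7; 1 bits remain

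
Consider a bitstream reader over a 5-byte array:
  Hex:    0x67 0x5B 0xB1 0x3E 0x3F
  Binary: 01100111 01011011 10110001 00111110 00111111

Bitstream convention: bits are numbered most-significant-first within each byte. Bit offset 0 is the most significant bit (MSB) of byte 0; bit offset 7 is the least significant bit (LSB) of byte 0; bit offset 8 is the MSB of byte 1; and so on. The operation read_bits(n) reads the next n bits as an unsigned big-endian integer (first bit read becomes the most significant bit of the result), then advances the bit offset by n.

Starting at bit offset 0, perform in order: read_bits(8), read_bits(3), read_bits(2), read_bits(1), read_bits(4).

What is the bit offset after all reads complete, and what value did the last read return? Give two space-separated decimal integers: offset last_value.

Answer: 18 14

Derivation:
Read 1: bits[0:8] width=8 -> value=103 (bin 01100111); offset now 8 = byte 1 bit 0; 32 bits remain
Read 2: bits[8:11] width=3 -> value=2 (bin 010); offset now 11 = byte 1 bit 3; 29 bits remain
Read 3: bits[11:13] width=2 -> value=3 (bin 11); offset now 13 = byte 1 bit 5; 27 bits remain
Read 4: bits[13:14] width=1 -> value=0 (bin 0); offset now 14 = byte 1 bit 6; 26 bits remain
Read 5: bits[14:18] width=4 -> value=14 (bin 1110); offset now 18 = byte 2 bit 2; 22 bits remain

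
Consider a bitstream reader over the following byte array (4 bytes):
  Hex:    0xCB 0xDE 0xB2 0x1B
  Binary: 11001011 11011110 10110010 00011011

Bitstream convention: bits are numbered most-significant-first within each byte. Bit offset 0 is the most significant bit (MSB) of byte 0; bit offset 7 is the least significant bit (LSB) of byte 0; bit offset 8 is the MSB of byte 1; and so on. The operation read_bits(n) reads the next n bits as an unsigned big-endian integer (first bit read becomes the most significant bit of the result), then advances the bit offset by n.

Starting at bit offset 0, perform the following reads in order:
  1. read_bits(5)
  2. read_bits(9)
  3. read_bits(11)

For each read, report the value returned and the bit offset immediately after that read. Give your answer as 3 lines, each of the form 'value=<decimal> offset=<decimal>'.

Read 1: bits[0:5] width=5 -> value=25 (bin 11001); offset now 5 = byte 0 bit 5; 27 bits remain
Read 2: bits[5:14] width=9 -> value=247 (bin 011110111); offset now 14 = byte 1 bit 6; 18 bits remain
Read 3: bits[14:25] width=11 -> value=1380 (bin 10101100100); offset now 25 = byte 3 bit 1; 7 bits remain

Answer: value=25 offset=5
value=247 offset=14
value=1380 offset=25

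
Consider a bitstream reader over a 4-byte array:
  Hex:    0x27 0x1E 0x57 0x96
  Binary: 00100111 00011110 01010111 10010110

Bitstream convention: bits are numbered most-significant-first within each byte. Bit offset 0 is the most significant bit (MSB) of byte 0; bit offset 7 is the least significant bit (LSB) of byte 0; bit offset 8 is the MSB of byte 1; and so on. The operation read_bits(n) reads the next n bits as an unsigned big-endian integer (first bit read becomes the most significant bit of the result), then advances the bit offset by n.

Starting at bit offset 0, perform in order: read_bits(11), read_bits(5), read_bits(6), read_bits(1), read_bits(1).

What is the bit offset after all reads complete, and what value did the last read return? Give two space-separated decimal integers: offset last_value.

Read 1: bits[0:11] width=11 -> value=312 (bin 00100111000); offset now 11 = byte 1 bit 3; 21 bits remain
Read 2: bits[11:16] width=5 -> value=30 (bin 11110); offset now 16 = byte 2 bit 0; 16 bits remain
Read 3: bits[16:22] width=6 -> value=21 (bin 010101); offset now 22 = byte 2 bit 6; 10 bits remain
Read 4: bits[22:23] width=1 -> value=1 (bin 1); offset now 23 = byte 2 bit 7; 9 bits remain
Read 5: bits[23:24] width=1 -> value=1 (bin 1); offset now 24 = byte 3 bit 0; 8 bits remain

Answer: 24 1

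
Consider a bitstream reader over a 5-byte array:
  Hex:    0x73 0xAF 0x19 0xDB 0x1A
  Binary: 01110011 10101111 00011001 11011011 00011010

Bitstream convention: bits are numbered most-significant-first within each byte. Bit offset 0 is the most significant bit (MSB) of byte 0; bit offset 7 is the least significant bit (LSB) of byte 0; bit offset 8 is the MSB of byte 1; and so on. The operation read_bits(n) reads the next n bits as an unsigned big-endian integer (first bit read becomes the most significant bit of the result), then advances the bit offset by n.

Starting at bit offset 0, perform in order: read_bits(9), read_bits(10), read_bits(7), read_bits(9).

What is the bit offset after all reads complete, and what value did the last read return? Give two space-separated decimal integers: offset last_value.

Answer: 35 216

Derivation:
Read 1: bits[0:9] width=9 -> value=231 (bin 011100111); offset now 9 = byte 1 bit 1; 31 bits remain
Read 2: bits[9:19] width=10 -> value=376 (bin 0101111000); offset now 19 = byte 2 bit 3; 21 bits remain
Read 3: bits[19:26] width=7 -> value=103 (bin 1100111); offset now 26 = byte 3 bit 2; 14 bits remain
Read 4: bits[26:35] width=9 -> value=216 (bin 011011000); offset now 35 = byte 4 bit 3; 5 bits remain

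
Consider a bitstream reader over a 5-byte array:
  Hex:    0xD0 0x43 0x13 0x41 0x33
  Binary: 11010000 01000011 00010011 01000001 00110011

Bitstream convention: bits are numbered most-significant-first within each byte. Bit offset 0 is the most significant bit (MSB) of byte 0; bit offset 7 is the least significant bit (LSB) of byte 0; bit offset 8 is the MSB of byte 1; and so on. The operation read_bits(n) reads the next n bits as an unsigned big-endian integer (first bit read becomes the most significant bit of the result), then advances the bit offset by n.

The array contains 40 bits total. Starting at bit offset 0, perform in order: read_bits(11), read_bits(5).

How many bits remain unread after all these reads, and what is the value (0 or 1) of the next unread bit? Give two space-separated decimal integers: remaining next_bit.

Read 1: bits[0:11] width=11 -> value=1666 (bin 11010000010); offset now 11 = byte 1 bit 3; 29 bits remain
Read 2: bits[11:16] width=5 -> value=3 (bin 00011); offset now 16 = byte 2 bit 0; 24 bits remain

Answer: 24 0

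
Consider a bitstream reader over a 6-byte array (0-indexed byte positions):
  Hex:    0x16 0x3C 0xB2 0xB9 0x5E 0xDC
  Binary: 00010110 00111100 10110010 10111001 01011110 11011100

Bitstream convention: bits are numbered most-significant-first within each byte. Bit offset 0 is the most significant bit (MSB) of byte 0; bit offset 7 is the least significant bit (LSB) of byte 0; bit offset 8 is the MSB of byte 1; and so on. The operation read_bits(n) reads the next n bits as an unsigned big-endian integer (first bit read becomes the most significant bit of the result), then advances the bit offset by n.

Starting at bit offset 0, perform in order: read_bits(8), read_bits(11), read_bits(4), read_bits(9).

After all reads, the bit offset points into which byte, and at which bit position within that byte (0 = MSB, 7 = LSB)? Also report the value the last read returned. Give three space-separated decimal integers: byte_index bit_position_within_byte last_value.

Answer: 4 0 185

Derivation:
Read 1: bits[0:8] width=8 -> value=22 (bin 00010110); offset now 8 = byte 1 bit 0; 40 bits remain
Read 2: bits[8:19] width=11 -> value=485 (bin 00111100101); offset now 19 = byte 2 bit 3; 29 bits remain
Read 3: bits[19:23] width=4 -> value=9 (bin 1001); offset now 23 = byte 2 bit 7; 25 bits remain
Read 4: bits[23:32] width=9 -> value=185 (bin 010111001); offset now 32 = byte 4 bit 0; 16 bits remain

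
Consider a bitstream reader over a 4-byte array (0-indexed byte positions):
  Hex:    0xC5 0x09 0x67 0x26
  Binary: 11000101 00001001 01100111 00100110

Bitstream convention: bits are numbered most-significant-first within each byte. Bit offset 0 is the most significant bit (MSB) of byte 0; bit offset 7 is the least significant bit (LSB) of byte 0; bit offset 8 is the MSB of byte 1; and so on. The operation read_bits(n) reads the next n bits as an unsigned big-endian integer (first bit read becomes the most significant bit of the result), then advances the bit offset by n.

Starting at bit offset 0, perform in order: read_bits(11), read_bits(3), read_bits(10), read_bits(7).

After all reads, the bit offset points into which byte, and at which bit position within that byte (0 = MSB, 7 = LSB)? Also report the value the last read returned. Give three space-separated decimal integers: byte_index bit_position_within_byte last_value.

Read 1: bits[0:11] width=11 -> value=1576 (bin 11000101000); offset now 11 = byte 1 bit 3; 21 bits remain
Read 2: bits[11:14] width=3 -> value=2 (bin 010); offset now 14 = byte 1 bit 6; 18 bits remain
Read 3: bits[14:24] width=10 -> value=359 (bin 0101100111); offset now 24 = byte 3 bit 0; 8 bits remain
Read 4: bits[24:31] width=7 -> value=19 (bin 0010011); offset now 31 = byte 3 bit 7; 1 bits remain

Answer: 3 7 19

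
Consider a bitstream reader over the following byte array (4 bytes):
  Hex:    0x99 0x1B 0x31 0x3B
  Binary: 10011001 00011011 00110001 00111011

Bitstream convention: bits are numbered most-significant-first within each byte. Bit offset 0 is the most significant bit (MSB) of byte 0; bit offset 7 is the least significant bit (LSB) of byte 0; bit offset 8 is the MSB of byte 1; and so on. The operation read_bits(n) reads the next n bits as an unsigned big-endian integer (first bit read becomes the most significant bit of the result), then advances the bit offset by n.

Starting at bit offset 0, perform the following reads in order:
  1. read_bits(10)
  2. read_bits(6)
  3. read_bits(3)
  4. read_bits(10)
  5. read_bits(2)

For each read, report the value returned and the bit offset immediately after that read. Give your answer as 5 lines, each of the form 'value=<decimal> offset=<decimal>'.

Answer: value=612 offset=10
value=27 offset=16
value=1 offset=19
value=551 offset=29
value=1 offset=31

Derivation:
Read 1: bits[0:10] width=10 -> value=612 (bin 1001100100); offset now 10 = byte 1 bit 2; 22 bits remain
Read 2: bits[10:16] width=6 -> value=27 (bin 011011); offset now 16 = byte 2 bit 0; 16 bits remain
Read 3: bits[16:19] width=3 -> value=1 (bin 001); offset now 19 = byte 2 bit 3; 13 bits remain
Read 4: bits[19:29] width=10 -> value=551 (bin 1000100111); offset now 29 = byte 3 bit 5; 3 bits remain
Read 5: bits[29:31] width=2 -> value=1 (bin 01); offset now 31 = byte 3 bit 7; 1 bits remain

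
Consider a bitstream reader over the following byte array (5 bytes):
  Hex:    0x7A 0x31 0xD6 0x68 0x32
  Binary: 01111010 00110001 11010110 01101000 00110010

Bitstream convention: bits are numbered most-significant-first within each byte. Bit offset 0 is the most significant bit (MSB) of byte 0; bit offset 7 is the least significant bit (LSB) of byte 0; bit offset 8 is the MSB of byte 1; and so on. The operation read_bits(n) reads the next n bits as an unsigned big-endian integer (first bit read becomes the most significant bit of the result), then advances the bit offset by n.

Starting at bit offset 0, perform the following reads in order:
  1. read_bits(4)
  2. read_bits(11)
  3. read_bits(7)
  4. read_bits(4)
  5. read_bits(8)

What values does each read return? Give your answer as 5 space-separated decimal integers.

Read 1: bits[0:4] width=4 -> value=7 (bin 0111); offset now 4 = byte 0 bit 4; 36 bits remain
Read 2: bits[4:15] width=11 -> value=1304 (bin 10100011000); offset now 15 = byte 1 bit 7; 25 bits remain
Read 3: bits[15:22] width=7 -> value=117 (bin 1110101); offset now 22 = byte 2 bit 6; 18 bits remain
Read 4: bits[22:26] width=4 -> value=9 (bin 1001); offset now 26 = byte 3 bit 2; 14 bits remain
Read 5: bits[26:34] width=8 -> value=160 (bin 10100000); offset now 34 = byte 4 bit 2; 6 bits remain

Answer: 7 1304 117 9 160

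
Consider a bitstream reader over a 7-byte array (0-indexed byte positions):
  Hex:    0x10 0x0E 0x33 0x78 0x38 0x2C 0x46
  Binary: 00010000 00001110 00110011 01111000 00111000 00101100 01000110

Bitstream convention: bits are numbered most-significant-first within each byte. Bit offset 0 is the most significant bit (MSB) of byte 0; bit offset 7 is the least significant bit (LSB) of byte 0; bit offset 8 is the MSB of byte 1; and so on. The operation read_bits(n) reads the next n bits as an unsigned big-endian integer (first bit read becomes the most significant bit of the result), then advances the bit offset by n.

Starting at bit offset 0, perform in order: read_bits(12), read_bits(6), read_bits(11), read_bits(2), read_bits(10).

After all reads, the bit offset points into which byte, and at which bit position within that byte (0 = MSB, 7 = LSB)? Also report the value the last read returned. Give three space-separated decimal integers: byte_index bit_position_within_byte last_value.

Read 1: bits[0:12] width=12 -> value=256 (bin 000100000000); offset now 12 = byte 1 bit 4; 44 bits remain
Read 2: bits[12:18] width=6 -> value=56 (bin 111000); offset now 18 = byte 2 bit 2; 38 bits remain
Read 3: bits[18:29] width=11 -> value=1647 (bin 11001101111); offset now 29 = byte 3 bit 5; 27 bits remain
Read 4: bits[29:31] width=2 -> value=0 (bin 00); offset now 31 = byte 3 bit 7; 25 bits remain
Read 5: bits[31:41] width=10 -> value=112 (bin 0001110000); offset now 41 = byte 5 bit 1; 15 bits remain

Answer: 5 1 112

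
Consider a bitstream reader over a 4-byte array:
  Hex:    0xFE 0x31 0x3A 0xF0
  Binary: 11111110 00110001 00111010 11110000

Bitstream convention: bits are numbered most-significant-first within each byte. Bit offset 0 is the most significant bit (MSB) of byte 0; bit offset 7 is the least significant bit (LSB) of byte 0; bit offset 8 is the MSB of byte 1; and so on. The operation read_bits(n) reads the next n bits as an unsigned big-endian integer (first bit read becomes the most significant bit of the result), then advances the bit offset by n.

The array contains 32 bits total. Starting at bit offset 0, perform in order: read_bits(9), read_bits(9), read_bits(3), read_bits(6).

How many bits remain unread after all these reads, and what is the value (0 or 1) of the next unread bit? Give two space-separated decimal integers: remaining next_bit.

Answer: 5 1

Derivation:
Read 1: bits[0:9] width=9 -> value=508 (bin 111111100); offset now 9 = byte 1 bit 1; 23 bits remain
Read 2: bits[9:18] width=9 -> value=196 (bin 011000100); offset now 18 = byte 2 bit 2; 14 bits remain
Read 3: bits[18:21] width=3 -> value=7 (bin 111); offset now 21 = byte 2 bit 5; 11 bits remain
Read 4: bits[21:27] width=6 -> value=23 (bin 010111); offset now 27 = byte 3 bit 3; 5 bits remain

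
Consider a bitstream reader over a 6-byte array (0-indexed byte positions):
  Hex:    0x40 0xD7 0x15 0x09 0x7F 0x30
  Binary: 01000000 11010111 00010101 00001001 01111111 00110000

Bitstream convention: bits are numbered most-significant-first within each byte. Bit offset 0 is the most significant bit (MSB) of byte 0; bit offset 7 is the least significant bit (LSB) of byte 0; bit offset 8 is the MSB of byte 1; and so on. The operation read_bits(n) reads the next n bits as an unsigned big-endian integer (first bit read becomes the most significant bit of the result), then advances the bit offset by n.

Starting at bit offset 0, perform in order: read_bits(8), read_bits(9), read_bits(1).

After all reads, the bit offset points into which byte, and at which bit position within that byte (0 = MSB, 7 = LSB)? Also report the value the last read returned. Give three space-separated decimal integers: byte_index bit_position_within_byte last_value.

Read 1: bits[0:8] width=8 -> value=64 (bin 01000000); offset now 8 = byte 1 bit 0; 40 bits remain
Read 2: bits[8:17] width=9 -> value=430 (bin 110101110); offset now 17 = byte 2 bit 1; 31 bits remain
Read 3: bits[17:18] width=1 -> value=0 (bin 0); offset now 18 = byte 2 bit 2; 30 bits remain

Answer: 2 2 0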